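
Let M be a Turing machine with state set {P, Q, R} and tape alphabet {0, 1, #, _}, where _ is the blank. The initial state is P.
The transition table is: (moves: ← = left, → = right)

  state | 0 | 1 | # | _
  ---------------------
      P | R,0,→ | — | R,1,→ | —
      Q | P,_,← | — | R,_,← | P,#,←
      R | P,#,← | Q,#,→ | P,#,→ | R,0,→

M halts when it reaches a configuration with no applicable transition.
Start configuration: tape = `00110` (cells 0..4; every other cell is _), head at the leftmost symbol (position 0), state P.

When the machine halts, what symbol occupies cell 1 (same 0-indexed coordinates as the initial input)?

state=P head=0 tape=[0]0110   (P,0)→(R,0,→)
state=R head=1 tape=0[0]110   (R,0)→(P,#,←)
state=P head=0 tape=[0]#110   (P,0)→(R,0,→)
state=R head=1 tape=0[#]110   (R,#)→(P,#,→)
state=P head=2 tape=0#[1]10
Cell 1 holds # when M halts.

#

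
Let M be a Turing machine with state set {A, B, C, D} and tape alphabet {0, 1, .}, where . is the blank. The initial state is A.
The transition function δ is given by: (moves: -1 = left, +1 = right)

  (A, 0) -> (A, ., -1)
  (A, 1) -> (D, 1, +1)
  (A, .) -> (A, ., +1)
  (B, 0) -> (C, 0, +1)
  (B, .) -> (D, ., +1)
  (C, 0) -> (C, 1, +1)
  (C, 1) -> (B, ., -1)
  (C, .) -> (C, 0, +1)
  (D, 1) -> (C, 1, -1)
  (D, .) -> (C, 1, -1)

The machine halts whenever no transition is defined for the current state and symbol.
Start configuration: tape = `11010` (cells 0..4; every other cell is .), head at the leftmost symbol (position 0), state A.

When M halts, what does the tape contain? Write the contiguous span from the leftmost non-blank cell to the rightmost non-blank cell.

0001.0

state=A head=0 tape=.[1]1010   (A,1)→(D,1,+1)
state=D head=1 tape=.1[1]010   (D,1)→(C,1,-1)
state=C head=0 tape=.[1]1010   (C,1)→(B,.,-1)
state=B head=-1 tape=[.].1010   (B,.)→(D,.,+1)
state=D head=0 tape=.[.]1010   (D,.)→(C,1,-1)
state=C head=-1 tape=[.]11010   (C,.)→(C,0,+1)
state=C head=0 tape=0[1]1010   (C,1)→(B,.,-1)
state=B head=-1 tape=[0].1010   (B,0)→(C,0,+1)
state=C head=0 tape=0[.]1010   (C,.)→(C,0,+1)
state=C head=1 tape=00[1]010   (C,1)→(B,.,-1)
state=B head=0 tape=0[0].010   (B,0)→(C,0,+1)
state=C head=1 tape=00[.]010   (C,.)→(C,0,+1)
state=C head=2 tape=000[0]10   (C,0)→(C,1,+1)
state=C head=3 tape=0001[1]0   (C,1)→(B,.,-1)
state=B head=2 tape=000[1].0
The non-blank tape span at halt is 0001.0.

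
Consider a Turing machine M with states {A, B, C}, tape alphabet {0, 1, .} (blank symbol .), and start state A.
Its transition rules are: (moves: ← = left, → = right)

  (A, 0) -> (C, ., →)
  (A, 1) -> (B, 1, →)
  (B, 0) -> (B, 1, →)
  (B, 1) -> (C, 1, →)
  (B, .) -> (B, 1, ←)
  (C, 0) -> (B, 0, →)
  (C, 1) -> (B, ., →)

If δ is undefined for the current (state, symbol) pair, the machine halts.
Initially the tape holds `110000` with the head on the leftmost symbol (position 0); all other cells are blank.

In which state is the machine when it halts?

state=A head=0 tape=[1]10000...   (A,1)→(B,1,→)
state=B head=1 tape=1[1]0000...   (B,1)→(C,1,→)
state=C head=2 tape=11[0]000...   (C,0)→(B,0,→)
state=B head=3 tape=110[0]00...   (B,0)→(B,1,→)
state=B head=4 tape=1101[0]0...   (B,0)→(B,1,→)
state=B head=5 tape=11011[0]...   (B,0)→(B,1,→)
state=B head=6 tape=110111[.]..   (B,.)→(B,1,←)
state=B head=5 tape=11011[1]1..   (B,1)→(C,1,→)
state=C head=6 tape=110111[1]..   (C,1)→(B,.,→)
state=B head=7 tape=110111.[.].   (B,.)→(B,1,←)
state=B head=6 tape=110111[.]1.   (B,.)→(B,1,←)
state=B head=5 tape=11011[1]11.   (B,1)→(C,1,→)
state=C head=6 tape=110111[1]1.   (C,1)→(B,.,→)
state=B head=7 tape=110111.[1].   (B,1)→(C,1,→)
state=C head=8 tape=110111.1[.]
No transition is defined for (C, .); M halts in state C.

C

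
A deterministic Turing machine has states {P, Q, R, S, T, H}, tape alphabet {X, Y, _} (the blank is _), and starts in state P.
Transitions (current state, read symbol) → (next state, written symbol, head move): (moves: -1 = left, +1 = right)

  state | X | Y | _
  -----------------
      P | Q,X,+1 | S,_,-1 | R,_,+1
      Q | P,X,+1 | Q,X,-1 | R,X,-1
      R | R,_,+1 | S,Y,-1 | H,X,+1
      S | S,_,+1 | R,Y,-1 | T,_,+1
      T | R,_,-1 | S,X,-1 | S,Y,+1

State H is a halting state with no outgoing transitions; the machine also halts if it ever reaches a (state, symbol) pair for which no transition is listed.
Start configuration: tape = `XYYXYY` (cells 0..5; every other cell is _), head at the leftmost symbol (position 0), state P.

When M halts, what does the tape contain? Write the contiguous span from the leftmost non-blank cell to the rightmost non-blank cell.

XXX_X

state=P head=0 tape=[X]YYXYY   (P,X)→(Q,X,+1)
state=Q head=1 tape=X[Y]YXYY   (Q,Y)→(Q,X,-1)
state=Q head=0 tape=[X]XYXYY   (Q,X)→(P,X,+1)
state=P head=1 tape=X[X]YXYY   (P,X)→(Q,X,+1)
state=Q head=2 tape=XX[Y]XYY   (Q,Y)→(Q,X,-1)
state=Q head=1 tape=X[X]XXYY   (Q,X)→(P,X,+1)
state=P head=2 tape=XX[X]XYY   (P,X)→(Q,X,+1)
state=Q head=3 tape=XXX[X]YY   (Q,X)→(P,X,+1)
state=P head=4 tape=XXXX[Y]Y   (P,Y)→(S,_,-1)
state=S head=3 tape=XXX[X]_Y   (S,X)→(S,_,+1)
state=S head=4 tape=XXX_[_]Y   (S,_)→(T,_,+1)
state=T head=5 tape=XXX__[Y]   (T,Y)→(S,X,-1)
state=S head=4 tape=XXX_[_]X   (S,_)→(T,_,+1)
state=T head=5 tape=XXX__[X]   (T,X)→(R,_,-1)
state=R head=4 tape=XXX_[_]_   (R,_)→(H,X,+1)
state=H head=5 tape=XXX_X[_]
The non-blank tape span at halt is XXX_X.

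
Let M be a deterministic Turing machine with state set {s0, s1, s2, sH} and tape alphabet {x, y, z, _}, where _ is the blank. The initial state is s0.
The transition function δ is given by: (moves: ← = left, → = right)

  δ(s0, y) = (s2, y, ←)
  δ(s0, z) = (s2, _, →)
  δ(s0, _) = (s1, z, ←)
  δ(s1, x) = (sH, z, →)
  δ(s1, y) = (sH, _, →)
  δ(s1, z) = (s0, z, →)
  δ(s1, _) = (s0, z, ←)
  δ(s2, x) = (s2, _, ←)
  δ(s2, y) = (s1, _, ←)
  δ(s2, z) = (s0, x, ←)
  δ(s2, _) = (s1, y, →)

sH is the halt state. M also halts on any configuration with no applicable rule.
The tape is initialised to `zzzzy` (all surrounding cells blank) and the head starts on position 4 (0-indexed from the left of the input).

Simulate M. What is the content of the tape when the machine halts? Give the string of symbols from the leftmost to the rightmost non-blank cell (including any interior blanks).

s0 | _zzzz[y]   read y → write y, move ←, go to s2
s2 | _zzz[z]y   read z → write x, move ←, go to s0
s0 | _zz[z]xy   read z → write _, move →, go to s2
s2 | _zz_[x]y   read x → write _, move ←, go to s2
s2 | _zz[_]_y   read _ → write y, move →, go to s1
s1 | _zzy[_]y   read _ → write z, move ←, go to s0
s0 | _zz[y]zy   read y → write y, move ←, go to s2
s2 | _z[z]yzy   read z → write x, move ←, go to s0
s0 | _[z]xyzy   read z → write _, move →, go to s2
s2 | __[x]yzy   read x → write _, move ←, go to s2
s2 | _[_]_yzy   read _ → write y, move →, go to s1
s1 | _y[_]yzy   read _ → write z, move ←, go to s0
s0 | _[y]zyzy   read y → write y, move ←, go to s2
s2 | [_]yzyzy   read _ → write y, move →, go to s1
s1 | y[y]zyzy   read y → write _, move →, go to sH
sH | y_[z]yzy
The non-blank tape span at halt is y_zyzy.

y_zyzy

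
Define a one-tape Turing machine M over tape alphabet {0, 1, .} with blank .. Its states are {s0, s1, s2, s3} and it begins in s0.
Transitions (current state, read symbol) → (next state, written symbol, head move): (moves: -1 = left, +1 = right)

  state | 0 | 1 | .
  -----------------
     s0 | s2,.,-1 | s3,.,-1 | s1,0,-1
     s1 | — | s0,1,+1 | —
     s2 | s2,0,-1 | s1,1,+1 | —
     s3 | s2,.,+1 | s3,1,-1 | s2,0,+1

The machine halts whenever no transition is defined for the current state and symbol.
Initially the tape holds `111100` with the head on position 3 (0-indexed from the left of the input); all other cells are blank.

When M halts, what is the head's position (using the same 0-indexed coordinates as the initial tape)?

2

state=s0 head=3 tape=.111[1]00   (s0,1)→(s3,.,-1)
state=s3 head=2 tape=.11[1].00   (s3,1)→(s3,1,-1)
state=s3 head=1 tape=.1[1]1.00   (s3,1)→(s3,1,-1)
state=s3 head=0 tape=.[1]11.00   (s3,1)→(s3,1,-1)
state=s3 head=-1 tape=[.]111.00   (s3,.)→(s2,0,+1)
state=s2 head=0 tape=0[1]11.00   (s2,1)→(s1,1,+1)
state=s1 head=1 tape=01[1]1.00   (s1,1)→(s0,1,+1)
state=s0 head=2 tape=011[1].00   (s0,1)→(s3,.,-1)
state=s3 head=1 tape=01[1]..00   (s3,1)→(s3,1,-1)
state=s3 head=0 tape=0[1]1..00   (s3,1)→(s3,1,-1)
state=s3 head=-1 tape=[0]11..00   (s3,0)→(s2,.,+1)
state=s2 head=0 tape=.[1]1..00   (s2,1)→(s1,1,+1)
state=s1 head=1 tape=.1[1]..00   (s1,1)→(s0,1,+1)
state=s0 head=2 tape=.11[.].00   (s0,.)→(s1,0,-1)
state=s1 head=1 tape=.1[1]0.00   (s1,1)→(s0,1,+1)
state=s0 head=2 tape=.11[0].00   (s0,0)→(s2,.,-1)
state=s2 head=1 tape=.1[1]..00   (s2,1)→(s1,1,+1)
state=s1 head=2 tape=.11[.].00
At halt the head is at cell 2.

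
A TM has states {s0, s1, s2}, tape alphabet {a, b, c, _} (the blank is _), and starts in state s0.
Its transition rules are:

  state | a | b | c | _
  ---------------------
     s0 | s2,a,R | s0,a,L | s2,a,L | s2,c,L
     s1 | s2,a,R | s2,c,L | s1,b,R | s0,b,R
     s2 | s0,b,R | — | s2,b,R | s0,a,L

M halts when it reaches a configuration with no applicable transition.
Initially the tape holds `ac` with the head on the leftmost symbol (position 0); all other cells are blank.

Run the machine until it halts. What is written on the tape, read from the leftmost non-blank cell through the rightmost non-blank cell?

ababc

s0 | [a]c___   read a → write a, move R, go to s2
s2 | a[c]___   read c → write b, move R, go to s2
s2 | ab[_]__   read _ → write a, move L, go to s0
s0 | a[b]a__   read b → write a, move L, go to s0
s0 | [a]aa__   read a → write a, move R, go to s2
s2 | a[a]a__   read a → write b, move R, go to s0
s0 | ab[a]__   read a → write a, move R, go to s2
s2 | aba[_]_   read _ → write a, move L, go to s0
s0 | ab[a]a_   read a → write a, move R, go to s2
s2 | aba[a]_   read a → write b, move R, go to s0
s0 | abab[_]   read _ → write c, move L, go to s2
s2 | aba[b]c
The non-blank tape span at halt is ababc.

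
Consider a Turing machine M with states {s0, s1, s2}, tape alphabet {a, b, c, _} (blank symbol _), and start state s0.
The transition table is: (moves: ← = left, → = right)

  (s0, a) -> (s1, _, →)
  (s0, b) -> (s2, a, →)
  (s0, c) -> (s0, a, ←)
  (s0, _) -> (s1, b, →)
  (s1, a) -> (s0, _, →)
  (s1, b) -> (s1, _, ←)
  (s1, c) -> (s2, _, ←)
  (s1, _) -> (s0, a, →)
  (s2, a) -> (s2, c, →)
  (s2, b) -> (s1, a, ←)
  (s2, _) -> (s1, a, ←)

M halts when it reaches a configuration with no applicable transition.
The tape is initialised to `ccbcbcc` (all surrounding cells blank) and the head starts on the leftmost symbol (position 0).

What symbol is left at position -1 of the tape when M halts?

s0 | _[c]cbcbcc   read c → write a, move ←, go to s0
s0 | [_]acbcbcc   read _ → write b, move →, go to s1
s1 | b[a]cbcbcc   read a → write _, move →, go to s0
s0 | b_[c]bcbcc   read c → write a, move ←, go to s0
s0 | b[_]abcbcc   read _ → write b, move →, go to s1
s1 | bb[a]bcbcc   read a → write _, move →, go to s0
s0 | bb_[b]cbcc   read b → write a, move →, go to s2
s2 | bb_a[c]bcc
Cell -1 holds b when M halts.

b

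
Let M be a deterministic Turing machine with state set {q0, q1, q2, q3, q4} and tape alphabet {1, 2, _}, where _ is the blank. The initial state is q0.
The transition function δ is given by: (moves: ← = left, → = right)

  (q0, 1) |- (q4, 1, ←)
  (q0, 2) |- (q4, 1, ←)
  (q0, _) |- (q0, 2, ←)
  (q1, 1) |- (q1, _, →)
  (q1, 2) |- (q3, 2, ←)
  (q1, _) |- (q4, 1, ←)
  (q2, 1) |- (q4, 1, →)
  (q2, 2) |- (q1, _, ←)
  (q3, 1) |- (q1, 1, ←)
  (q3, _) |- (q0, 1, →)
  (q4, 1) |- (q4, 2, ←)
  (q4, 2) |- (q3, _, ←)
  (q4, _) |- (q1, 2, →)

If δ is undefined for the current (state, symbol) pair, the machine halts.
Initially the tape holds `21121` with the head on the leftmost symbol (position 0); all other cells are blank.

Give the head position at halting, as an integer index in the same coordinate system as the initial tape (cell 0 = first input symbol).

state=q0 head=0 tape=_[2]1121   (q0,2)→(q4,1,←)
state=q4 head=-1 tape=[_]11121   (q4,_)→(q1,2,→)
state=q1 head=0 tape=2[1]1121   (q1,1)→(q1,_,→)
state=q1 head=1 tape=2_[1]121   (q1,1)→(q1,_,→)
state=q1 head=2 tape=2__[1]21   (q1,1)→(q1,_,→)
state=q1 head=3 tape=2___[2]1   (q1,2)→(q3,2,←)
state=q3 head=2 tape=2__[_]21   (q3,_)→(q0,1,→)
state=q0 head=3 tape=2__1[2]1   (q0,2)→(q4,1,←)
state=q4 head=2 tape=2__[1]11   (q4,1)→(q4,2,←)
state=q4 head=1 tape=2_[_]211   (q4,_)→(q1,2,→)
state=q1 head=2 tape=2_2[2]11   (q1,2)→(q3,2,←)
state=q3 head=1 tape=2_[2]211
At halt the head is at cell 1.

1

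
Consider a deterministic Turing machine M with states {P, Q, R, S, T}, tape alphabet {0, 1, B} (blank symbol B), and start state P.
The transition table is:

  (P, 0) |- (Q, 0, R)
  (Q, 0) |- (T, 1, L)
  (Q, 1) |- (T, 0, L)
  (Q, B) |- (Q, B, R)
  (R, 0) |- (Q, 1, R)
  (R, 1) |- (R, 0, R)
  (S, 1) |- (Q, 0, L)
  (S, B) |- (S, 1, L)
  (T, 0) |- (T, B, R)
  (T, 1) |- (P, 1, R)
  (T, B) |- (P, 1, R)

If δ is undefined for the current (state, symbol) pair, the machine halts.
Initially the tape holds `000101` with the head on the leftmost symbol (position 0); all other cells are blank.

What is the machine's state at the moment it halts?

P | [0]00101B   read 0 → write 0, move R, go to Q
Q | 0[0]0101B   read 0 → write 1, move L, go to T
T | [0]10101B   read 0 → write B, move R, go to T
T | B[1]0101B   read 1 → write 1, move R, go to P
P | B1[0]101B   read 0 → write 0, move R, go to Q
Q | B10[1]01B   read 1 → write 0, move L, go to T
T | B1[0]001B   read 0 → write B, move R, go to T
T | B1B[0]01B   read 0 → write B, move R, go to T
T | B1BB[0]1B   read 0 → write B, move R, go to T
T | B1BBB[1]B   read 1 → write 1, move R, go to P
P | B1BBB1[B]
No transition is defined for (P, B); M halts in state P.

P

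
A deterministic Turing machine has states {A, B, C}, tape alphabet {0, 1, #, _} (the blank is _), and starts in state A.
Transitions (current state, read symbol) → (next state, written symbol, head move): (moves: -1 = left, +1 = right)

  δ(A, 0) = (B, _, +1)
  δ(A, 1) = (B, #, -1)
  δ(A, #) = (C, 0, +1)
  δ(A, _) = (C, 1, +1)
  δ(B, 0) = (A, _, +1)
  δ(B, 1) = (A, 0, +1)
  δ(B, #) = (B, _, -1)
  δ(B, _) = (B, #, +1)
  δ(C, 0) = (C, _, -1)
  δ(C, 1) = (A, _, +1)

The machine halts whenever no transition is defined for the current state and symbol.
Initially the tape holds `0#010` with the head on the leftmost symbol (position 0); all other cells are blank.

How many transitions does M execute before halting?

18

state=A head=0 tape=_[0]#010__   (A,0)→(B,_,+1)
state=B head=1 tape=__[#]010__   (B,#)→(B,_,-1)
state=B head=0 tape=_[_]_010__   (B,_)→(B,#,+1)
state=B head=1 tape=_#[_]010__   (B,_)→(B,#,+1)
state=B head=2 tape=_##[0]10__   (B,0)→(A,_,+1)
state=A head=3 tape=_##_[1]0__   (A,1)→(B,#,-1)
state=B head=2 tape=_##[_]#0__   (B,_)→(B,#,+1)
state=B head=3 tape=_###[#]0__   (B,#)→(B,_,-1)
state=B head=2 tape=_##[#]_0__   (B,#)→(B,_,-1)
state=B head=1 tape=_#[#]__0__   (B,#)→(B,_,-1)
state=B head=0 tape=_[#]___0__   (B,#)→(B,_,-1)
state=B head=-1 tape=[_]____0__   (B,_)→(B,#,+1)
state=B head=0 tape=#[_]___0__   (B,_)→(B,#,+1)
state=B head=1 tape=##[_]__0__   (B,_)→(B,#,+1)
state=B head=2 tape=###[_]_0__   (B,_)→(B,#,+1)
state=B head=3 tape=####[_]0__   (B,_)→(B,#,+1)
state=B head=4 tape=#####[0]__   (B,0)→(A,_,+1)
state=A head=5 tape=#####_[_]_   (A,_)→(C,1,+1)
state=C head=6 tape=#####_1[_]
M halts after 18 transitions.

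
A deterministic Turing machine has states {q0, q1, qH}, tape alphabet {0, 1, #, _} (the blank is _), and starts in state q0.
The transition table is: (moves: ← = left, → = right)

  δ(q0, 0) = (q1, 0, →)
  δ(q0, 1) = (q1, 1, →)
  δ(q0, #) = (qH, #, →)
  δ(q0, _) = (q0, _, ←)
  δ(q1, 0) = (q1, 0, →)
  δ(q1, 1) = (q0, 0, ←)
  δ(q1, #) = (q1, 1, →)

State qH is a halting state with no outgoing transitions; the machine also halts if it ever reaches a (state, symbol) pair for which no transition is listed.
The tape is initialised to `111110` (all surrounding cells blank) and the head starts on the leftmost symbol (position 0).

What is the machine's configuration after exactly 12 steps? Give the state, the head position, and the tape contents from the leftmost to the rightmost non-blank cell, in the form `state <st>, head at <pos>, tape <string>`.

state q1, head at 4, tape 100000

q0 | [1]11110   read 1 → write 1, move →, go to q1
q1 | 1[1]1110   read 1 → write 0, move ←, go to q0
q0 | [1]01110   read 1 → write 1, move →, go to q1
q1 | 1[0]1110   read 0 → write 0, move →, go to q1
q1 | 10[1]110   read 1 → write 0, move ←, go to q0
q0 | 1[0]0110   read 0 → write 0, move →, go to q1
q1 | 10[0]110   read 0 → write 0, move →, go to q1
q1 | 100[1]10   read 1 → write 0, move ←, go to q0
q0 | 10[0]010   read 0 → write 0, move →, go to q1
q1 | 100[0]10   read 0 → write 0, move →, go to q1
q1 | 1000[1]0   read 1 → write 0, move ←, go to q0
q0 | 100[0]00   read 0 → write 0, move →, go to q1
q1 | 1000[0]0
After 12 steps: state q1, head at 4, tape 100000.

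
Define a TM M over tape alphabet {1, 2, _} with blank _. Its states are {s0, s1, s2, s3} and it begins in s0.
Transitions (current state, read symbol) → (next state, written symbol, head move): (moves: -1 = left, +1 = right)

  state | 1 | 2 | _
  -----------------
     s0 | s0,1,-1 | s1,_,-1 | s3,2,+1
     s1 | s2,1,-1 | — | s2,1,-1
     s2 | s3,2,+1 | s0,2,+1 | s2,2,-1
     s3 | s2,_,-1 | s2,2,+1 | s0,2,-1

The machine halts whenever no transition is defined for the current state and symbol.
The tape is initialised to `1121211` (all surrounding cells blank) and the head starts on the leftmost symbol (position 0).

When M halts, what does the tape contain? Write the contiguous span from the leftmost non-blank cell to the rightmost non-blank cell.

2222222_2

s0 | _[1]121211_   read 1 → write 1, move -1, go to s0
s0 | [_]1121211_   read _ → write 2, move +1, go to s3
s3 | 2[1]121211_   read 1 → write _, move -1, go to s2
s2 | [2]_121211_   read 2 → write 2, move +1, go to s0
s0 | 2[_]121211_   read _ → write 2, move +1, go to s3
s3 | 22[1]21211_   read 1 → write _, move -1, go to s2
s2 | 2[2]_21211_   read 2 → write 2, move +1, go to s0
s0 | 22[_]21211_   read _ → write 2, move +1, go to s3
s3 | 222[2]1211_   read 2 → write 2, move +1, go to s2
s2 | 2222[1]211_   read 1 → write 2, move +1, go to s3
s3 | 22222[2]11_   read 2 → write 2, move +1, go to s2
s2 | 222222[1]1_   read 1 → write 2, move +1, go to s3
s3 | 2222222[1]_   read 1 → write _, move -1, go to s2
s2 | 222222[2]__   read 2 → write 2, move +1, go to s0
s0 | 2222222[_]_   read _ → write 2, move +1, go to s3
s3 | 22222222[_]   read _ → write 2, move -1, go to s0
s0 | 2222222[2]2   read 2 → write _, move -1, go to s1
s1 | 222222[2]_2
The non-blank tape span at halt is 2222222_2.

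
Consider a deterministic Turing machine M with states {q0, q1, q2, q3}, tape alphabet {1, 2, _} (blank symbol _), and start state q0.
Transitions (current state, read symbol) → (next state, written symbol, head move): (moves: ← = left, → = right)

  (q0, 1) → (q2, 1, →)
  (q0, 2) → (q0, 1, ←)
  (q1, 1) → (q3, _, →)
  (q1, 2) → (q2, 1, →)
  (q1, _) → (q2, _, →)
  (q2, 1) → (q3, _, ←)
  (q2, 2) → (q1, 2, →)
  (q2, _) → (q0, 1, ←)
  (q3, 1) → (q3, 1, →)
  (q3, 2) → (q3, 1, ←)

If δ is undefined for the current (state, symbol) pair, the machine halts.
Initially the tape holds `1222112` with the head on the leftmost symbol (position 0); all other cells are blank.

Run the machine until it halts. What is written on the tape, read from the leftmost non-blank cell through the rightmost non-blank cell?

1212_11

q0 | [1]222112_   read 1 → write 1, move →, go to q2
q2 | 1[2]22112_   read 2 → write 2, move →, go to q1
q1 | 12[2]2112_   read 2 → write 1, move →, go to q2
q2 | 121[2]112_   read 2 → write 2, move →, go to q1
q1 | 1212[1]12_   read 1 → write _, move →, go to q3
q3 | 1212_[1]2_   read 1 → write 1, move →, go to q3
q3 | 1212_1[2]_   read 2 → write 1, move ←, go to q3
q3 | 1212_[1]1_   read 1 → write 1, move →, go to q3
q3 | 1212_1[1]_   read 1 → write 1, move →, go to q3
q3 | 1212_11[_]
The non-blank tape span at halt is 1212_11.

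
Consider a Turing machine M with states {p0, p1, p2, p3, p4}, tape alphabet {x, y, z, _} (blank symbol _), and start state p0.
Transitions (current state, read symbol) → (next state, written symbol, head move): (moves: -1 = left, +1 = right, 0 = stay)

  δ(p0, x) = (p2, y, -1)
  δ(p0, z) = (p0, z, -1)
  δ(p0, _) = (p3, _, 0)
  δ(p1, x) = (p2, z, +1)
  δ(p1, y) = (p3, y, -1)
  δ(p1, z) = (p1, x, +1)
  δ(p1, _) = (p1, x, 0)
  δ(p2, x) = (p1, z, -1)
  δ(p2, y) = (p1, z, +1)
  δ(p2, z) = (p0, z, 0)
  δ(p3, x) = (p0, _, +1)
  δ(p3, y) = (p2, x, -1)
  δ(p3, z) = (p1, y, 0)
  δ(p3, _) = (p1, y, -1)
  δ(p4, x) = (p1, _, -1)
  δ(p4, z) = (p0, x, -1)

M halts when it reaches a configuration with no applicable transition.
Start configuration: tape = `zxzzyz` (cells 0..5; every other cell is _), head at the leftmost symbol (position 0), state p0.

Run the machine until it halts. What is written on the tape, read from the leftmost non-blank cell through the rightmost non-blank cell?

zzx_yzzzyz

p0 | ____[z]xzzyz   read z → write z, move -1, go to p0
p0 | ___[_]zxzzyz   read _ → write _, move 0, go to p3
p3 | ___[_]zxzzyz   read _ → write y, move -1, go to p1
p1 | __[_]yzxzzyz   read _ → write x, move 0, go to p1
p1 | __[x]yzxzzyz   read x → write z, move +1, go to p2
p2 | __z[y]zxzzyz   read y → write z, move +1, go to p1
p1 | __zz[z]xzzyz   read z → write x, move +1, go to p1
p1 | __zzx[x]zzyz   read x → write z, move +1, go to p2
p2 | __zzxz[z]zyz   read z → write z, move 0, go to p0
p0 | __zzxz[z]zyz   read z → write z, move -1, go to p0
p0 | __zzx[z]zzyz   read z → write z, move -1, go to p0
p0 | __zz[x]zzzyz   read x → write y, move -1, go to p2
p2 | __z[z]yzzzyz   read z → write z, move 0, go to p0
p0 | __z[z]yzzzyz   read z → write z, move -1, go to p0
p0 | __[z]zyzzzyz   read z → write z, move -1, go to p0
p0 | _[_]zzyzzzyz   read _ → write _, move 0, go to p3
p3 | _[_]zzyzzzyz   read _ → write y, move -1, go to p1
p1 | [_]yzzyzzzyz   read _ → write x, move 0, go to p1
p1 | [x]yzzyzzzyz   read x → write z, move +1, go to p2
p2 | z[y]zzyzzzyz   read y → write z, move +1, go to p1
p1 | zz[z]zyzzzyz   read z → write x, move +1, go to p1
p1 | zzx[z]yzzzyz   read z → write x, move +1, go to p1
p1 | zzxx[y]zzzyz   read y → write y, move -1, go to p3
p3 | zzx[x]yzzzyz   read x → write _, move +1, go to p0
p0 | zzx_[y]zzzyz
The non-blank tape span at halt is zzx_yzzzyz.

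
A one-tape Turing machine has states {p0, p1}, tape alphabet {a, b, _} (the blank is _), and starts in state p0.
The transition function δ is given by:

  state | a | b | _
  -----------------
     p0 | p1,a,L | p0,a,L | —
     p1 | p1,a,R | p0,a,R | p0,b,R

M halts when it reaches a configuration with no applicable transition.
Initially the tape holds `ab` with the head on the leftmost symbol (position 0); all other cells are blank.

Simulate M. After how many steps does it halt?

8

state=p0 head=0 tape=_[a]b_   (p0,a)→(p1,a,L)
state=p1 head=-1 tape=[_]ab_   (p1,_)→(p0,b,R)
state=p0 head=0 tape=b[a]b_   (p0,a)→(p1,a,L)
state=p1 head=-1 tape=[b]ab_   (p1,b)→(p0,a,R)
state=p0 head=0 tape=a[a]b_   (p0,a)→(p1,a,L)
state=p1 head=-1 tape=[a]ab_   (p1,a)→(p1,a,R)
state=p1 head=0 tape=a[a]b_   (p1,a)→(p1,a,R)
state=p1 head=1 tape=aa[b]_   (p1,b)→(p0,a,R)
state=p0 head=2 tape=aaa[_]
M halts after 8 transitions.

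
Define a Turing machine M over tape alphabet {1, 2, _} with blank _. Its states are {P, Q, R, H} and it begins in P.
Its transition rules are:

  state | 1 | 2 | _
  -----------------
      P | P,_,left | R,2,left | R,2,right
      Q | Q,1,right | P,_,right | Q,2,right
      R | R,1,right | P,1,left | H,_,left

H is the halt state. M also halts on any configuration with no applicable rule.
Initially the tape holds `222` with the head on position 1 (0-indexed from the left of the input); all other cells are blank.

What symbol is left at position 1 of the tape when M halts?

1

P | ___2[2]2   read 2 → write 2, move left, go to R
R | ___[2]22   read 2 → write 1, move left, go to P
P | __[_]122   read _ → write 2, move right, go to R
R | __2[1]22   read 1 → write 1, move right, go to R
R | __21[2]2   read 2 → write 1, move left, go to P
P | __2[1]12   read 1 → write _, move left, go to P
P | __[2]_12   read 2 → write 2, move left, go to R
R | _[_]2_12   read _ → write _, move left, go to H
H | [_]_2_12
Cell 1 holds 1 when M halts.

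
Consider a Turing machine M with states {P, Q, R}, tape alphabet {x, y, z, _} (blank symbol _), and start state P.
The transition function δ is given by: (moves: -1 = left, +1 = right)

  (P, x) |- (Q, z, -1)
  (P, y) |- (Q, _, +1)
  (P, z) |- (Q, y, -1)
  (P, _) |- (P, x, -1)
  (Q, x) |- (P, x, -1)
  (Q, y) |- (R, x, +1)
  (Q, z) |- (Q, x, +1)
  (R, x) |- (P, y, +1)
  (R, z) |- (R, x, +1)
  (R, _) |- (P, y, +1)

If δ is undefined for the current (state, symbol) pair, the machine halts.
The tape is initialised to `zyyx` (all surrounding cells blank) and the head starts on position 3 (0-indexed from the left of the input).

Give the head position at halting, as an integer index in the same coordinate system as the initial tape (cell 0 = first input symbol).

-1

state=P head=3 tape=_zyy[x]__   (P,x)→(Q,z,-1)
state=Q head=2 tape=_zy[y]z__   (Q,y)→(R,x,+1)
state=R head=3 tape=_zyx[z]__   (R,z)→(R,x,+1)
state=R head=4 tape=_zyxx[_]_   (R,_)→(P,y,+1)
state=P head=5 tape=_zyxxy[_]   (P,_)→(P,x,-1)
state=P head=4 tape=_zyxx[y]x   (P,y)→(Q,_,+1)
state=Q head=5 tape=_zyxx_[x]   (Q,x)→(P,x,-1)
state=P head=4 tape=_zyxx[_]x   (P,_)→(P,x,-1)
state=P head=3 tape=_zyx[x]xx   (P,x)→(Q,z,-1)
state=Q head=2 tape=_zy[x]zxx   (Q,x)→(P,x,-1)
state=P head=1 tape=_z[y]xzxx   (P,y)→(Q,_,+1)
state=Q head=2 tape=_z_[x]zxx   (Q,x)→(P,x,-1)
state=P head=1 tape=_z[_]xzxx   (P,_)→(P,x,-1)
state=P head=0 tape=_[z]xxzxx   (P,z)→(Q,y,-1)
state=Q head=-1 tape=[_]yxxzxx
At halt the head is at cell -1.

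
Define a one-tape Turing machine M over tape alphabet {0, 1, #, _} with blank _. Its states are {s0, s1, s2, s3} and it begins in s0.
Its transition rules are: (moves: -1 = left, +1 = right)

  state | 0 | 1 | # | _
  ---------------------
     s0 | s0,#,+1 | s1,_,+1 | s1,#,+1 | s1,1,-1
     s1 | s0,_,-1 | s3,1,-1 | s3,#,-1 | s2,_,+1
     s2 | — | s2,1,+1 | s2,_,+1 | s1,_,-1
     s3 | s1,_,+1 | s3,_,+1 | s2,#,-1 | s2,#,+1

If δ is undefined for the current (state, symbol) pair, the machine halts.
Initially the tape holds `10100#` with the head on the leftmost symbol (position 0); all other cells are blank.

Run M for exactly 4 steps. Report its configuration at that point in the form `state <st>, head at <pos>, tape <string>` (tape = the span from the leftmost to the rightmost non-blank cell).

state s2, head at 0, tape 1_100#

state=s0 head=0 tape=_[1]0100#   (s0,1)→(s1,_,+1)
state=s1 head=1 tape=__[0]100#   (s1,0)→(s0,_,-1)
state=s0 head=0 tape=_[_]_100#   (s0,_)→(s1,1,-1)
state=s1 head=-1 tape=[_]1_100#   (s1,_)→(s2,_,+1)
state=s2 head=0 tape=_[1]_100#
After 4 steps: state s2, head at 0, tape 1_100#.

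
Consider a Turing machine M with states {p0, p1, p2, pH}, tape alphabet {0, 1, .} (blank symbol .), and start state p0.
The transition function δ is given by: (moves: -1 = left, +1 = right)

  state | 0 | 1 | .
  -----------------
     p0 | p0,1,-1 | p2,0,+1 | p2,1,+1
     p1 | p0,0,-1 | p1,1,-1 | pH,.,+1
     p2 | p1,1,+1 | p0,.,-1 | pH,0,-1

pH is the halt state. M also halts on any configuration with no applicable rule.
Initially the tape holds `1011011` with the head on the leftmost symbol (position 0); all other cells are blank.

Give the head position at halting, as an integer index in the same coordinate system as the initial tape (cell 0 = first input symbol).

-1

state=p0 head=0 tape=..[1]011011   (p0,1)→(p2,0,+1)
state=p2 head=1 tape=..0[0]11011   (p2,0)→(p1,1,+1)
state=p1 head=2 tape=..01[1]1011   (p1,1)→(p1,1,-1)
state=p1 head=1 tape=..0[1]11011   (p1,1)→(p1,1,-1)
state=p1 head=0 tape=..[0]111011   (p1,0)→(p0,0,-1)
state=p0 head=-1 tape=.[.]0111011   (p0,.)→(p2,1,+1)
state=p2 head=0 tape=.1[0]111011   (p2,0)→(p1,1,+1)
state=p1 head=1 tape=.11[1]11011   (p1,1)→(p1,1,-1)
state=p1 head=0 tape=.1[1]111011   (p1,1)→(p1,1,-1)
state=p1 head=-1 tape=.[1]1111011   (p1,1)→(p1,1,-1)
state=p1 head=-2 tape=[.]11111011   (p1,.)→(pH,.,+1)
state=pH head=-1 tape=.[1]1111011
At halt the head is at cell -1.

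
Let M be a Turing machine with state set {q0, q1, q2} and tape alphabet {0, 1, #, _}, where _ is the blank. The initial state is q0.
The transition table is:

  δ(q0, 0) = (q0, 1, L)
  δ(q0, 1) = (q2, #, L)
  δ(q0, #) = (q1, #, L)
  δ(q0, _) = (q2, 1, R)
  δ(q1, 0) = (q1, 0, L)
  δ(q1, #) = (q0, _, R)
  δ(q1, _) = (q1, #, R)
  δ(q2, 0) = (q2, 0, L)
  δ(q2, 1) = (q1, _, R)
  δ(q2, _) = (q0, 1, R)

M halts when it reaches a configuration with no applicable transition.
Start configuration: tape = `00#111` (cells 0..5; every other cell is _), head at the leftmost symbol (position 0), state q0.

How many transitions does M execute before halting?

q0 | _[0]0#111   read 0 → write 1, move L, go to q0
q0 | [_]10#111   read _ → write 1, move R, go to q2
q2 | 1[1]0#111   read 1 → write _, move R, go to q1
q1 | 1_[0]#111   read 0 → write 0, move L, go to q1
q1 | 1[_]0#111   read _ → write #, move R, go to q1
q1 | 1#[0]#111   read 0 → write 0, move L, go to q1
q1 | 1[#]0#111   read # → write _, move R, go to q0
q0 | 1_[0]#111   read 0 → write 1, move L, go to q0
q0 | 1[_]1#111   read _ → write 1, move R, go to q2
q2 | 11[1]#111   read 1 → write _, move R, go to q1
q1 | 11_[#]111   read # → write _, move R, go to q0
q0 | 11__[1]11   read 1 → write #, move L, go to q2
q2 | 11_[_]#11   read _ → write 1, move R, go to q0
q0 | 11_1[#]11   read # → write #, move L, go to q1
q1 | 11_[1]#11
M halts after 14 transitions.

14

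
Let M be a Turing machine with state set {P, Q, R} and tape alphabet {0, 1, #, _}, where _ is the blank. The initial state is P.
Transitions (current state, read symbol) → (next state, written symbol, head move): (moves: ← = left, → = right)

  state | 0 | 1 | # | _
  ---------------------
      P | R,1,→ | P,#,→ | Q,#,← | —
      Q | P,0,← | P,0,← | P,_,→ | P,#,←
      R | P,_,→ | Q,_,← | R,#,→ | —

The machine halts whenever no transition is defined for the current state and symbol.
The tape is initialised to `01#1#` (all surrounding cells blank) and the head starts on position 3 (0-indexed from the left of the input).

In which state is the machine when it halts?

state=P head=3 tape=_01#[1]#   (P,1)→(P,#,→)
state=P head=4 tape=_01##[#]   (P,#)→(Q,#,←)
state=Q head=3 tape=_01#[#]#   (Q,#)→(P,_,→)
state=P head=4 tape=_01#_[#]   (P,#)→(Q,#,←)
state=Q head=3 tape=_01#[_]#   (Q,_)→(P,#,←)
state=P head=2 tape=_01[#]##   (P,#)→(Q,#,←)
state=Q head=1 tape=_0[1]###   (Q,1)→(P,0,←)
state=P head=0 tape=_[0]0###   (P,0)→(R,1,→)
state=R head=1 tape=_1[0]###   (R,0)→(P,_,→)
state=P head=2 tape=_1_[#]##   (P,#)→(Q,#,←)
state=Q head=1 tape=_1[_]###   (Q,_)→(P,#,←)
state=P head=0 tape=_[1]####   (P,1)→(P,#,→)
state=P head=1 tape=_#[#]###   (P,#)→(Q,#,←)
state=Q head=0 tape=_[#]####   (Q,#)→(P,_,→)
state=P head=1 tape=__[#]###   (P,#)→(Q,#,←)
state=Q head=0 tape=_[_]####   (Q,_)→(P,#,←)
state=P head=-1 tape=[_]#####
No transition is defined for (P, _); M halts in state P.

P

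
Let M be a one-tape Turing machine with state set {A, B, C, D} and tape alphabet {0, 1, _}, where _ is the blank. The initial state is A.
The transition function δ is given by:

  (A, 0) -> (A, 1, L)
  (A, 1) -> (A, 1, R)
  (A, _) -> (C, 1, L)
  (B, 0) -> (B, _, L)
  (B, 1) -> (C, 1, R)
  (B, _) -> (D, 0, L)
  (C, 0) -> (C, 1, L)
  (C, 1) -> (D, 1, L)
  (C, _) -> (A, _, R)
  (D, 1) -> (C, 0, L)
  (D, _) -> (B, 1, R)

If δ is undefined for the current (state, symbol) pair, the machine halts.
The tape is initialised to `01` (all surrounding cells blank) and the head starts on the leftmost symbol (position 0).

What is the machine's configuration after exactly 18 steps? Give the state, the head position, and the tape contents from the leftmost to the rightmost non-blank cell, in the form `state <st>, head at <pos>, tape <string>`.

A | ____[0]1_   read 0 → write 1, move L, go to A
A | ___[_]11_   read _ → write 1, move L, go to C
C | __[_]111_   read _ → write _, move R, go to A
A | ___[1]11_   read 1 → write 1, move R, go to A
A | ___1[1]1_   read 1 → write 1, move R, go to A
A | ___11[1]_   read 1 → write 1, move R, go to A
A | ___111[_]   read _ → write 1, move L, go to C
C | ___11[1]1   read 1 → write 1, move L, go to D
D | ___1[1]11   read 1 → write 0, move L, go to C
C | ___[1]011   read 1 → write 1, move L, go to D
D | __[_]1011   read _ → write 1, move R, go to B
B | __1[1]011   read 1 → write 1, move R, go to C
C | __11[0]11   read 0 → write 1, move L, go to C
C | __1[1]111   read 1 → write 1, move L, go to D
D | __[1]1111   read 1 → write 0, move L, go to C
C | _[_]01111   read _ → write _, move R, go to A
A | __[0]1111   read 0 → write 1, move L, go to A
A | _[_]11111   read _ → write 1, move L, go to C
C | [_]111111
After 18 steps: state C, head at -4, tape 111111.

state C, head at -4, tape 111111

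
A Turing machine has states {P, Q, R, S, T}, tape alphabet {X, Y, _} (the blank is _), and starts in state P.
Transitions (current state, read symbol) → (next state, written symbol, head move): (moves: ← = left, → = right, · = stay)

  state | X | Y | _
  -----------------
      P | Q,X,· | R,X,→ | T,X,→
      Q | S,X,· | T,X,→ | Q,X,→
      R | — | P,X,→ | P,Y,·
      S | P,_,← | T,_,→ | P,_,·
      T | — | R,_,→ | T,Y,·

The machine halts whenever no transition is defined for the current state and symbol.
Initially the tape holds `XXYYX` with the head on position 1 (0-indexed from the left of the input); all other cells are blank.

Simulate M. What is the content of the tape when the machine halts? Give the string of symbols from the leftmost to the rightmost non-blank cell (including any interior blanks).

X_XXXX

P | _X[X]YYX   read X → write X, move ·, go to Q
Q | _X[X]YYX   read X → write X, move ·, go to S
S | _X[X]YYX   read X → write _, move ←, go to P
P | _[X]_YYX   read X → write X, move ·, go to Q
Q | _[X]_YYX   read X → write X, move ·, go to S
S | _[X]_YYX   read X → write _, move ←, go to P
P | [_]__YYX   read _ → write X, move →, go to T
T | X[_]_YYX   read _ → write Y, move ·, go to T
T | X[Y]_YYX   read Y → write _, move →, go to R
R | X_[_]YYX   read _ → write Y, move ·, go to P
P | X_[Y]YYX   read Y → write X, move →, go to R
R | X_X[Y]YX   read Y → write X, move →, go to P
P | X_XX[Y]X   read Y → write X, move →, go to R
R | X_XXX[X]
The non-blank tape span at halt is X_XXXX.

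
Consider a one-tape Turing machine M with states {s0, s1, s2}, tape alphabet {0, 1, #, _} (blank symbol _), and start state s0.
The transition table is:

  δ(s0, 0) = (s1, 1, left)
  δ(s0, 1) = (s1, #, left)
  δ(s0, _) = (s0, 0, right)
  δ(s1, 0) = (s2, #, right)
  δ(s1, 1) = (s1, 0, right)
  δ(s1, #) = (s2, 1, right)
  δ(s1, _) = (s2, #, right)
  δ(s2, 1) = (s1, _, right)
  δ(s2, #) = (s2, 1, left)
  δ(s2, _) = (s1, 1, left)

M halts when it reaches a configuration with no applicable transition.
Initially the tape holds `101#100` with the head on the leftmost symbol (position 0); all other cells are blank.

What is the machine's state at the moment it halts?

s0 | ___[1]01#100   read 1 → write #, move left, go to s1
s1 | __[_]#01#100   read _ → write #, move right, go to s2
s2 | __#[#]01#100   read # → write 1, move left, go to s2
s2 | __[#]101#100   read # → write 1, move left, go to s2
s2 | _[_]1101#100   read _ → write 1, move left, go to s1
s1 | [_]11101#100   read _ → write #, move right, go to s2
s2 | #[1]1101#100   read 1 → write _, move right, go to s1
s1 | #_[1]101#100   read 1 → write 0, move right, go to s1
s1 | #_0[1]01#100   read 1 → write 0, move right, go to s1
s1 | #_00[0]1#100   read 0 → write #, move right, go to s2
s2 | #_00#[1]#100   read 1 → write _, move right, go to s1
s1 | #_00#_[#]100   read # → write 1, move right, go to s2
s2 | #_00#_1[1]00   read 1 → write _, move right, go to s1
s1 | #_00#_1_[0]0   read 0 → write #, move right, go to s2
s2 | #_00#_1_#[0]
No transition is defined for (s2, 0); M halts in state s2.

s2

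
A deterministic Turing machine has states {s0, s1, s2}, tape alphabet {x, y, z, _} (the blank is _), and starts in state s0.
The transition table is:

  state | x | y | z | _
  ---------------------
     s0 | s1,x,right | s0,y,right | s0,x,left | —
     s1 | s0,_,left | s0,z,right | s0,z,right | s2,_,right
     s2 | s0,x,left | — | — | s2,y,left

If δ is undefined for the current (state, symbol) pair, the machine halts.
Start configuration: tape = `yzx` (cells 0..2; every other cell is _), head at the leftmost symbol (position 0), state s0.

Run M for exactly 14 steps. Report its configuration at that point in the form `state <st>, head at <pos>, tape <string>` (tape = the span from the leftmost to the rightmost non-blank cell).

state s0, head at 4, tape yxzy

state=s0 head=0 tape=[y]zx__   (s0,y)→(s0,y,right)
state=s0 head=1 tape=y[z]x__   (s0,z)→(s0,x,left)
state=s0 head=0 tape=[y]xx__   (s0,y)→(s0,y,right)
state=s0 head=1 tape=y[x]x__   (s0,x)→(s1,x,right)
state=s1 head=2 tape=yx[x]__   (s1,x)→(s0,_,left)
state=s0 head=1 tape=y[x]___   (s0,x)→(s1,x,right)
state=s1 head=2 tape=yx[_]__   (s1,_)→(s2,_,right)
state=s2 head=3 tape=yx_[_]_   (s2,_)→(s2,y,left)
state=s2 head=2 tape=yx[_]y_   (s2,_)→(s2,y,left)
state=s2 head=1 tape=y[x]yy_   (s2,x)→(s0,x,left)
state=s0 head=0 tape=[y]xyy_   (s0,y)→(s0,y,right)
state=s0 head=1 tape=y[x]yy_   (s0,x)→(s1,x,right)
state=s1 head=2 tape=yx[y]y_   (s1,y)→(s0,z,right)
state=s0 head=3 tape=yxz[y]_   (s0,y)→(s0,y,right)
state=s0 head=4 tape=yxzy[_]
After 14 steps: state s0, head at 4, tape yxzy.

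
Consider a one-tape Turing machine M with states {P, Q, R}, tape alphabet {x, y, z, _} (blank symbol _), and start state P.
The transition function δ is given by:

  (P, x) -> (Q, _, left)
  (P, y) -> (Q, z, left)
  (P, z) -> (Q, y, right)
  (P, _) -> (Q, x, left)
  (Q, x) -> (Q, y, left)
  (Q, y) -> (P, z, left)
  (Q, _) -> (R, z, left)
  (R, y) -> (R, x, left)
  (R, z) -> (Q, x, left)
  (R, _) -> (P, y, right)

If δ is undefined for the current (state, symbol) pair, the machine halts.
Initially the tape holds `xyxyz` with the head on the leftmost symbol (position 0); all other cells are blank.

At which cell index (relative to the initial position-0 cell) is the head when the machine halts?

-6

state=P head=0 tape=________[x]yxyz   (P,x)→(Q,_,left)
state=Q head=-1 tape=_______[_]_yxyz   (Q,_)→(R,z,left)
state=R head=-2 tape=______[_]z_yxyz   (R,_)→(P,y,right)
state=P head=-1 tape=______y[z]_yxyz   (P,z)→(Q,y,right)
state=Q head=0 tape=______yy[_]yxyz   (Q,_)→(R,z,left)
state=R head=-1 tape=______y[y]zyxyz   (R,y)→(R,x,left)
state=R head=-2 tape=______[y]xzyxyz   (R,y)→(R,x,left)
state=R head=-3 tape=_____[_]xxzyxyz   (R,_)→(P,y,right)
state=P head=-2 tape=_____y[x]xzyxyz   (P,x)→(Q,_,left)
state=Q head=-3 tape=_____[y]_xzyxyz   (Q,y)→(P,z,left)
state=P head=-4 tape=____[_]z_xzyxyz   (P,_)→(Q,x,left)
state=Q head=-5 tape=___[_]xz_xzyxyz   (Q,_)→(R,z,left)
state=R head=-6 tape=__[_]zxz_xzyxyz   (R,_)→(P,y,right)
state=P head=-5 tape=__y[z]xz_xzyxyz   (P,z)→(Q,y,right)
state=Q head=-4 tape=__yy[x]z_xzyxyz   (Q,x)→(Q,y,left)
state=Q head=-5 tape=__y[y]yz_xzyxyz   (Q,y)→(P,z,left)
state=P head=-6 tape=__[y]zyz_xzyxyz   (P,y)→(Q,z,left)
state=Q head=-7 tape=_[_]zzyz_xzyxyz   (Q,_)→(R,z,left)
state=R head=-8 tape=[_]zzzyz_xzyxyz   (R,_)→(P,y,right)
state=P head=-7 tape=y[z]zzyz_xzyxyz   (P,z)→(Q,y,right)
state=Q head=-6 tape=yy[z]zyz_xzyxyz
At halt the head is at cell -6.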